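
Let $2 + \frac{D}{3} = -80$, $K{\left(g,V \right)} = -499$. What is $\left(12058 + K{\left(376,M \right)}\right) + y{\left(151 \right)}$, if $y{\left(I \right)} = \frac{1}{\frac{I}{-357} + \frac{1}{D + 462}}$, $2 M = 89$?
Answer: $\frac{124268223}{10753} \approx 11557.0$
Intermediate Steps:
$M = \frac{89}{2}$ ($M = \frac{1}{2} \cdot 89 = \frac{89}{2} \approx 44.5$)
$D = -246$ ($D = -6 + 3 \left(-80\right) = -6 - 240 = -246$)
$y{\left(I \right)} = \frac{1}{\frac{1}{216} - \frac{I}{357}}$ ($y{\left(I \right)} = \frac{1}{\frac{I}{-357} + \frac{1}{-246 + 462}} = \frac{1}{I \left(- \frac{1}{357}\right) + \frac{1}{216}} = \frac{1}{- \frac{I}{357} + \frac{1}{216}} = \frac{1}{\frac{1}{216} - \frac{I}{357}}$)
$\left(12058 + K{\left(376,M \right)}\right) + y{\left(151 \right)} = \left(12058 - 499\right) - \frac{25704}{-119 + 72 \cdot 151} = 11559 - \frac{25704}{-119 + 10872} = 11559 - \frac{25704}{10753} = \frac{124268223}{10753}$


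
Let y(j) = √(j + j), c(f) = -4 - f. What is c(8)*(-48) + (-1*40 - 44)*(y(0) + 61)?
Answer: -4548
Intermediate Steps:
y(j) = √2*√j (y(j) = √(2*j) = √2*√j)
c(8)*(-48) + (-1*40 - 44)*(y(0) + 61) = (-4 - 1*8)*(-48) + (-1*40 - 44)*(√2*√0 + 61) = (-4 - 8)*(-48) + (-40 - 44)*(√2*0 + 61) = -12*(-48) - 84*(0 + 61) = 576 - 84*61 = 576 - 5124 = -4548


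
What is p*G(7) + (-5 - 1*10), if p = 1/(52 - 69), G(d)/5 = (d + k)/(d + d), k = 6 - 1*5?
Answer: -1805/119 ≈ -15.168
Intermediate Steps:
k = 1 (k = 6 - 5 = 1)
G(d) = 5*(1 + d)/(2*d) (G(d) = 5*((d + 1)/(d + d)) = 5*((1 + d)/((2*d))) = 5*((1 + d)*(1/(2*d))) = 5*((1 + d)/(2*d)) = 5*(1 + d)/(2*d))
p = -1/17 (p = 1/(-17) = -1/17 ≈ -0.058824)
p*G(7) + (-5 - 1*10) = -5*(1 + 7)/(34*7) + (-5 - 1*10) = -5*8/(34*7) + (-5 - 10) = -1/17*20/7 - 15 = -20/119 - 15 = -1805/119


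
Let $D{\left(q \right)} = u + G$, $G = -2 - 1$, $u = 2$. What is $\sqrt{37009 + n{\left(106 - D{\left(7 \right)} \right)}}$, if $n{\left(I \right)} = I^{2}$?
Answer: $\sqrt{48458} \approx 220.13$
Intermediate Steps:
$G = -3$
$D{\left(q \right)} = -1$ ($D{\left(q \right)} = 2 - 3 = -1$)
$\sqrt{37009 + n{\left(106 - D{\left(7 \right)} \right)}} = \sqrt{37009 + \left(106 - -1\right)^{2}} = \sqrt{37009 + \left(106 + 1\right)^{2}} = \sqrt{37009 + 107^{2}} = \sqrt{37009 + 11449} = \sqrt{48458}$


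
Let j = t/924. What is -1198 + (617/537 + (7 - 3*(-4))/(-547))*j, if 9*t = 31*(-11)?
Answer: -66511508402/55516671 ≈ -1198.0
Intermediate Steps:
t = -341/9 (t = (31*(-11))/9 = (⅑)*(-341) = -341/9 ≈ -37.889)
j = -31/756 (j = -341/9/924 = -341/9*1/924 = -31/756 ≈ -0.041005)
-1198 + (617/537 + (7 - 3*(-4))/(-547))*j = -1198 + (617/537 + (7 - 3*(-4))/(-547))*(-31/756) = -1198 + (617*(1/537) + (7 + 12)*(-1/547))*(-31/756) = -1198 + (617/537 + 19*(-1/547))*(-31/756) = -1198 + (617/537 - 19/547)*(-31/756) = -1198 + (327296/293739)*(-31/756) = -1198 - 2536544/55516671 = -66511508402/55516671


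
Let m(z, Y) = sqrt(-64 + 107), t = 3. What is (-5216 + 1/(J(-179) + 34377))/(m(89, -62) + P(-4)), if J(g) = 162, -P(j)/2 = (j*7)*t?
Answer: -10088703688/324447853 + 180155423*sqrt(43)/973343559 ≈ -29.881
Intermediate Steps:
P(j) = -42*j (P(j) = -2*j*7*3 = -2*7*j*3 = -42*j)
m(z, Y) = sqrt(43)
(-5216 + 1/(J(-179) + 34377))/(m(89, -62) + P(-4)) = (-5216 + 1/(162 + 34377))/(sqrt(43) - 42*(-4)) = (-5216 + 1/34539)/(sqrt(43) + 168) = (-5216 + 1/34539)/(168 + sqrt(43)) = -180155423/(34539*(168 + sqrt(43)))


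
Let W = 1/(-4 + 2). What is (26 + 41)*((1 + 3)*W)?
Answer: -134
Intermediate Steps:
W = -½ (W = 1/(-2) = -½ ≈ -0.50000)
(26 + 41)*((1 + 3)*W) = (26 + 41)*((1 + 3)*(-½)) = 67*(4*(-½)) = 67*(-2) = -134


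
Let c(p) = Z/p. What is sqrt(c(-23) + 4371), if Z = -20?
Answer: sqrt(2312719)/23 ≈ 66.120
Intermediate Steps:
c(p) = -20/p
sqrt(c(-23) + 4371) = sqrt(-20/(-23) + 4371) = sqrt(-20*(-1/23) + 4371) = sqrt(20/23 + 4371) = sqrt(100553/23) = sqrt(2312719)/23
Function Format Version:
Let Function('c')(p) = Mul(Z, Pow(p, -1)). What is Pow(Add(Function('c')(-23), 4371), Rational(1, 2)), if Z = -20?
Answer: Mul(Rational(1, 23), Pow(2312719, Rational(1, 2))) ≈ 66.120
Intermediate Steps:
Function('c')(p) = Mul(-20, Pow(p, -1))
Pow(Add(Function('c')(-23), 4371), Rational(1, 2)) = Pow(Add(Mul(-20, Pow(-23, -1)), 4371), Rational(1, 2)) = Pow(Add(Mul(-20, Rational(-1, 23)), 4371), Rational(1, 2)) = Pow(Add(Rational(20, 23), 4371), Rational(1, 2)) = Pow(Rational(100553, 23), Rational(1, 2)) = Mul(Rational(1, 23), Pow(2312719, Rational(1, 2)))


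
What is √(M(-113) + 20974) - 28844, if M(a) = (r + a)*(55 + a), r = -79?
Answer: -28844 + 13*√190 ≈ -28665.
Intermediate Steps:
M(a) = (-79 + a)*(55 + a)
√(M(-113) + 20974) - 28844 = √((-4345 + (-113)² - 24*(-113)) + 20974) - 28844 = √((-4345 + 12769 + 2712) + 20974) - 28844 = √(11136 + 20974) - 28844 = √32110 - 28844 = 13*√190 - 28844 = -28844 + 13*√190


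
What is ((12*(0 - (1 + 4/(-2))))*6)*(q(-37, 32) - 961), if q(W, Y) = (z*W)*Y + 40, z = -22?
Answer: 1809144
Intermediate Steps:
q(W, Y) = 40 - 22*W*Y (q(W, Y) = (-22*W)*Y + 40 = -22*W*Y + 40 = 40 - 22*W*Y)
((12*(0 - (1 + 4/(-2))))*6)*(q(-37, 32) - 961) = ((12*(0 - (1 + 4/(-2))))*6)*((40 - 22*(-37)*32) - 961) = ((12*(0 - (1 + 4*(-½))))*6)*((40 + 26048) - 961) = ((12*(0 - (1 - 2)))*6)*(26088 - 961) = ((12*(0 - 1*(-1)))*6)*25127 = ((12*(0 + 1))*6)*25127 = ((12*1)*6)*25127 = (12*6)*25127 = 72*25127 = 1809144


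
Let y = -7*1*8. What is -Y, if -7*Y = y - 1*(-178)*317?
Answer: 56370/7 ≈ 8052.9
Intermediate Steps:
y = -56 (y = -7*8 = -56)
Y = -56370/7 (Y = -(-56 - 1*(-178)*317)/7 = -(-56 + 178*317)/7 = -(-56 + 56426)/7 = -⅐*56370 = -56370/7 ≈ -8052.9)
-Y = -1*(-56370/7) = 56370/7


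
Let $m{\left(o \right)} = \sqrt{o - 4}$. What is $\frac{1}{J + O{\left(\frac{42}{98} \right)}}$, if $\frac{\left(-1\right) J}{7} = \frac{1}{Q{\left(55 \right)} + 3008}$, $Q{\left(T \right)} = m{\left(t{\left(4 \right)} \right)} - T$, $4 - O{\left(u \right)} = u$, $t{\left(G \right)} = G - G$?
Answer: $\frac{381256099}{1360725169} - \frac{343 i}{2721450338} \approx 0.28019 - 1.2604 \cdot 10^{-7} i$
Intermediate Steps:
$t{\left(G \right)} = 0$
$m{\left(o \right)} = \sqrt{-4 + o}$
$O{\left(u \right)} = 4 - u$
$Q{\left(T \right)} = - T + 2 i$ ($Q{\left(T \right)} = \sqrt{-4 + 0} - T = \sqrt{-4} - T = 2 i - T = - T + 2 i$)
$J = - \frac{7 \left(2953 - 2 i\right)}{8720213}$ ($J = - \frac{7}{\left(\left(-1\right) 55 + 2 i\right) + 3008} = - \frac{7}{\left(-55 + 2 i\right) + 3008} = - \frac{7}{2953 + 2 i} = - 7 \frac{2953 - 2 i}{8720213} = - \frac{7 \left(2953 - 2 i\right)}{8720213} \approx -0.0023705 + 1.6055 \cdot 10^{-6} i$)
$\frac{1}{J + O{\left(\frac{42}{98} \right)}} = \frac{1}{\left(- \frac{20671}{8720213} + \frac{14 i}{8720213}\right) + \left(4 - \frac{42}{98}\right)} = \frac{1}{\left(- \frac{20671}{8720213} + \frac{14 i}{8720213}\right) + \left(4 - 42 \cdot \frac{1}{98}\right)} = \frac{1}{\left(- \frac{20671}{8720213} + \frac{14 i}{8720213}\right) + \left(4 - \frac{3}{7}\right)} = \frac{1}{\left(- \frac{20671}{8720213} + \frac{14 i}{8720213}\right) + \frac{25}{7}} = \frac{1}{\frac{217860628}{61041491} + \frac{14 i}{8720213}} = \frac{427290437 \left(\frac{217860628}{61041491} - \frac{14 i}{8720213}\right)}{5442900676}$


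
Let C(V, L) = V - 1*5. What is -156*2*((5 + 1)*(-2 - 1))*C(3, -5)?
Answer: -11232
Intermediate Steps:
C(V, L) = -5 + V (C(V, L) = V - 5 = -5 + V)
-156*2*((5 + 1)*(-2 - 1))*C(3, -5) = -156*2*((5 + 1)*(-2 - 1))*(-5 + 3) = -156*2*(6*(-3))*(-2) = -156*2*(-18)*(-2) = -(-5616)*(-2) = -156*72 = -11232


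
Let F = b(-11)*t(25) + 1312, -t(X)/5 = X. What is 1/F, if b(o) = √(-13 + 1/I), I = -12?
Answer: 15744/23109253 + 250*I*√471/23109253 ≈ 0.00068129 + 0.00023478*I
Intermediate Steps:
t(X) = -5*X
b(o) = I*√471/6 (b(o) = √(-13 + 1/(-12)) = √(-13 - 1/12) = √(-157/12) = I*√471/6)
F = 1312 - 125*I*√471/6 (F = (I*√471/6)*(-5*25) + 1312 = (I*√471/6)*(-125) + 1312 = -125*I*√471/6 + 1312 = 1312 - 125*I*√471/6 ≈ 1312.0 - 452.14*I)
1/F = 1/(1312 - 125*I*√471/6)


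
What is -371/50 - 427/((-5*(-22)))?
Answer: -3108/275 ≈ -11.302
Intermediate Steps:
-371/50 - 427/((-5*(-22))) = -371*1/50 - 427/110 = -371/50 - 427*1/110 = -371/50 - 427/110 = -3108/275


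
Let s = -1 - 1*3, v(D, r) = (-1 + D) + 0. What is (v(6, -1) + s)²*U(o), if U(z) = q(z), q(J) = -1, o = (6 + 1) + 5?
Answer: -1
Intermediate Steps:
o = 12 (o = 7 + 5 = 12)
v(D, r) = -1 + D
U(z) = -1
s = -4 (s = -1 - 3 = -4)
(v(6, -1) + s)²*U(o) = ((-1 + 6) - 4)²*(-1) = (5 - 4)²*(-1) = 1²*(-1) = 1*(-1) = -1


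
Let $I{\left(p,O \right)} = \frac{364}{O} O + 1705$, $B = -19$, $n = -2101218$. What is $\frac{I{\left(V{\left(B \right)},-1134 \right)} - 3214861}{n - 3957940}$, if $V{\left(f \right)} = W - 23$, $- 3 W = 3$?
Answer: $\frac{1606396}{3029579} \approx 0.53024$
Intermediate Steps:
$W = -1$ ($W = \left(- \frac{1}{3}\right) 3 = -1$)
$V{\left(f \right)} = -24$ ($V{\left(f \right)} = -1 - 23 = -24$)
$I{\left(p,O \right)} = 2069$ ($I{\left(p,O \right)} = 364 + 1705 = 2069$)
$\frac{I{\left(V{\left(B \right)},-1134 \right)} - 3214861}{n - 3957940} = \frac{2069 - 3214861}{-2101218 - 3957940} = - \frac{3212792}{-6059158} = \left(-3212792\right) \left(- \frac{1}{6059158}\right) = \frac{1606396}{3029579}$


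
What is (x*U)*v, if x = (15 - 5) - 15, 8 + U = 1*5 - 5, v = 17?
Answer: 680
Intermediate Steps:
U = -8 (U = -8 + (1*5 - 5) = -8 + (5 - 5) = -8 + 0 = -8)
x = -5 (x = 10 - 15 = -5)
(x*U)*v = -5*(-8)*17 = 40*17 = 680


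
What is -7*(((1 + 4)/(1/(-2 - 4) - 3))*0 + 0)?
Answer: 0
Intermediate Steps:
-7*(((1 + 4)/(1/(-2 - 4) - 3))*0 + 0) = -7*((5/(1/(-6) - 3))*0 + 0) = -7*((5/(-⅙ - 3))*0 + 0) = -7*((5/(-19/6))*0 + 0) = -7*((5*(-6/19))*0 + 0) = -7*(-30/19*0 + 0) = -7*(0 + 0) = -7*0 = 0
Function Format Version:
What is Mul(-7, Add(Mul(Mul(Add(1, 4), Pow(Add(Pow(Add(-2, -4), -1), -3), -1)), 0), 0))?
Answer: 0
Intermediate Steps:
Mul(-7, Add(Mul(Mul(Add(1, 4), Pow(Add(Pow(Add(-2, -4), -1), -3), -1)), 0), 0)) = Mul(-7, Add(Mul(Mul(5, Pow(Add(Pow(-6, -1), -3), -1)), 0), 0)) = Mul(-7, Add(Mul(Mul(5, Pow(Add(Rational(-1, 6), -3), -1)), 0), 0)) = Mul(-7, Add(Mul(Mul(5, Pow(Rational(-19, 6), -1)), 0), 0)) = Mul(-7, Add(Mul(Mul(5, Rational(-6, 19)), 0), 0)) = Mul(-7, Add(Mul(Rational(-30, 19), 0), 0)) = Mul(-7, Add(0, 0)) = Mul(-7, 0) = 0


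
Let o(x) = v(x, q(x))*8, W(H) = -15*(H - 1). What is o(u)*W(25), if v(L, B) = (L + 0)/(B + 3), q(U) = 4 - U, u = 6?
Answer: -17280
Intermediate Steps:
W(H) = 15 - 15*H (W(H) = -15*(-1 + H) = 15 - 15*H)
v(L, B) = L/(3 + B)
o(x) = 8*x/(7 - x) (o(x) = (x/(3 + (4 - x)))*8 = (x/(7 - x))*8 = 8*x/(7 - x))
o(u)*W(25) = (-8*6/(-7 + 6))*(15 - 15*25) = (-8*6/(-1))*(15 - 375) = -8*6*(-1)*(-360) = 48*(-360) = -17280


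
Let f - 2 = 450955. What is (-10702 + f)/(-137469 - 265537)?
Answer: -440255/403006 ≈ -1.0924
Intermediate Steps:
f = 450957 (f = 2 + 450955 = 450957)
(-10702 + f)/(-137469 - 265537) = (-10702 + 450957)/(-137469 - 265537) = 440255/(-403006) = 440255*(-1/403006) = -440255/403006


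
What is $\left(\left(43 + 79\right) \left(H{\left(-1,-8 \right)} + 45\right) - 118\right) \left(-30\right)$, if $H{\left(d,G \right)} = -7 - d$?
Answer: $-139200$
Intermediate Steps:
$\left(\left(43 + 79\right) \left(H{\left(-1,-8 \right)} + 45\right) - 118\right) \left(-30\right) = \left(\left(43 + 79\right) \left(\left(-7 - -1\right) + 45\right) - 118\right) \left(-30\right) = \left(122 \left(\left(-7 + 1\right) + 45\right) - 118\right) \left(-30\right) = \left(122 \left(-6 + 45\right) - 118\right) \left(-30\right) = \left(122 \cdot 39 - 118\right) \left(-30\right) = \left(4758 - 118\right) \left(-30\right) = 4640 \left(-30\right) = -139200$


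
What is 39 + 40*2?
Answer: 119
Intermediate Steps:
39 + 40*2 = 39 + 80 = 119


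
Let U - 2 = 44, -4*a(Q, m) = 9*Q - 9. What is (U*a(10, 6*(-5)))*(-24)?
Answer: 22356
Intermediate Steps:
a(Q, m) = 9/4 - 9*Q/4 (a(Q, m) = -(9*Q - 9)/4 = -(-9 + 9*Q)/4 = 9/4 - 9*Q/4)
U = 46 (U = 2 + 44 = 46)
(U*a(10, 6*(-5)))*(-24) = (46*(9/4 - 9/4*10))*(-24) = (46*(9/4 - 45/2))*(-24) = (46*(-81/4))*(-24) = -1863/2*(-24) = 22356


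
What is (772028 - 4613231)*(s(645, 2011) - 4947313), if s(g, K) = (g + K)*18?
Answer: 18819993304515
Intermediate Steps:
s(g, K) = 18*K + 18*g (s(g, K) = (K + g)*18 = 18*K + 18*g)
(772028 - 4613231)*(s(645, 2011) - 4947313) = (772028 - 4613231)*((18*2011 + 18*645) - 4947313) = -3841203*((36198 + 11610) - 4947313) = -3841203*(47808 - 4947313) = -3841203*(-4899505) = 18819993304515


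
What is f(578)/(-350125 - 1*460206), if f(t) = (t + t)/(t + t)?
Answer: -1/810331 ≈ -1.2341e-6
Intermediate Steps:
f(t) = 1 (f(t) = (2*t)/((2*t)) = (2*t)*(1/(2*t)) = 1)
f(578)/(-350125 - 1*460206) = 1/(-350125 - 1*460206) = 1/(-350125 - 460206) = 1/(-810331) = 1*(-1/810331) = -1/810331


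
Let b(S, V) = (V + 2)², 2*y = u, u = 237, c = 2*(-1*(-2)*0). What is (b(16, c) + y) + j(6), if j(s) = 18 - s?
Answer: 269/2 ≈ 134.50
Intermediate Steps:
c = 0 (c = 2*(2*0) = 2*0 = 0)
y = 237/2 (y = (½)*237 = 237/2 ≈ 118.50)
b(S, V) = (2 + V)²
(b(16, c) + y) + j(6) = ((2 + 0)² + 237/2) + (18 - 1*6) = (2² + 237/2) + (18 - 6) = (4 + 237/2) + 12 = 245/2 + 12 = 269/2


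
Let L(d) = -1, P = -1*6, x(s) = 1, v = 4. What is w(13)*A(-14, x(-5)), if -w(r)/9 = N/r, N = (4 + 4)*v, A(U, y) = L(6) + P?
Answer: 2016/13 ≈ 155.08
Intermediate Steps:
P = -6
A(U, y) = -7 (A(U, y) = -1 - 6 = -7)
N = 32 (N = (4 + 4)*4 = 8*4 = 32)
w(r) = -288/r
w(13)*A(-14, x(-5)) = -288/13*(-7) = 2016/13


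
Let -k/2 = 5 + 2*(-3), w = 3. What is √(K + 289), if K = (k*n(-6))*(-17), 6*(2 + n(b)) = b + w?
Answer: √374 ≈ 19.339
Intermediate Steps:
n(b) = -3/2 + b/6 (n(b) = -2 + (b + 3)/6 = -2 + (3 + b)/6 = -2 + (½ + b/6) = -3/2 + b/6)
k = 2 (k = -2*(5 + 2*(-3)) = -2*(5 - 6) = -2*(-1) = 2)
K = 85 (K = (2*(-3/2 + (⅙)*(-6)))*(-17) = (2*(-3/2 - 1))*(-17) = (2*(-5/2))*(-17) = -5*(-17) = 85)
√(K + 289) = √(85 + 289) = √374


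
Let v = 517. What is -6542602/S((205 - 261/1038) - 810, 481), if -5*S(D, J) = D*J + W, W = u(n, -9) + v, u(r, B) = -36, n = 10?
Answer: -11318701460/100563151 ≈ -112.55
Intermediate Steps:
W = 481 (W = -36 + 517 = 481)
S(D, J) = -481/5 - D*J/5 (S(D, J) = -(D*J + 481)/5 = -(481 + D*J)/5 = -481/5 - D*J/5)
-6542602/S((205 - 261/1038) - 810, 481) = -6542602/(-481/5 - 1/5*((205 - 261/1038) - 810)*481) = -6542602/(-481/5 - 1/5*((205 - 261*1/1038) - 810)*481) = -6542602/(-481/5 - 1/5*((205 - 87/346) - 810)*481) = -6542602/(-481/5 - 1/5*(70843/346 - 810)*481) = -6542602/(-481/5 - 1/5*(-209417/346)*481) = -6542602/(-481/5 + 100729577/1730) = -6542602/100563151/1730 = -6542602*1730/100563151 = -11318701460/100563151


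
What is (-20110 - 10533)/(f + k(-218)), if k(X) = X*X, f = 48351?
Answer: -30643/95875 ≈ -0.31961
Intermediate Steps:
k(X) = X²
(-20110 - 10533)/(f + k(-218)) = (-20110 - 10533)/(48351 + (-218)²) = -30643/(48351 + 47524) = -30643/95875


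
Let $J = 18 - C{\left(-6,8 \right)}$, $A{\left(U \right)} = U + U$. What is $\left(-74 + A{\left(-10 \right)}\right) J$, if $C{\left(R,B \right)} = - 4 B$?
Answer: $-4700$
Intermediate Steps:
$A{\left(U \right)} = 2 U$
$J = 50$ ($J = 18 - \left(-4\right) 8 = 18 - -32 = 18 + 32 = 50$)
$\left(-74 + A{\left(-10 \right)}\right) J = \left(-74 + 2 \left(-10\right)\right) 50 = \left(-74 - 20\right) 50 = \left(-94\right) 50 = -4700$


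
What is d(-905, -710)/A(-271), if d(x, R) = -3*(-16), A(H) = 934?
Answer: 24/467 ≈ 0.051392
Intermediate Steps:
d(x, R) = 48
d(-905, -710)/A(-271) = 48/934 = 48*(1/934) = 24/467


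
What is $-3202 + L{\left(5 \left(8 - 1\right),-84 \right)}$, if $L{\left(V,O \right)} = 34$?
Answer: $-3168$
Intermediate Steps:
$-3202 + L{\left(5 \left(8 - 1\right),-84 \right)} = -3202 + 34 = -3168$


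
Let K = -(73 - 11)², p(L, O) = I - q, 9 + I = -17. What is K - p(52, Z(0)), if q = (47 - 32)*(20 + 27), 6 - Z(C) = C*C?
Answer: -3113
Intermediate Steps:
I = -26 (I = -9 - 17 = -26)
Z(C) = 6 - C² (Z(C) = 6 - C*C = 6 - C²)
q = 705 (q = 15*47 = 705)
p(L, O) = -731 (p(L, O) = -26 - 1*705 = -26 - 705 = -731)
K = -3844 (K = -1*62² = -1*3844 = -3844)
K - p(52, Z(0)) = -3844 - 1*(-731) = -3844 + 731 = -3113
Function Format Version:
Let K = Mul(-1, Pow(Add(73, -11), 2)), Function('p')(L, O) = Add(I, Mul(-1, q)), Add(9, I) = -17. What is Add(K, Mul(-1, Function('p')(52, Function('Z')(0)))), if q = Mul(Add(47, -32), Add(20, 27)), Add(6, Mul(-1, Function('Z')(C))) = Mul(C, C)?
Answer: -3113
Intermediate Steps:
I = -26 (I = Add(-9, -17) = -26)
Function('Z')(C) = Add(6, Mul(-1, Pow(C, 2))) (Function('Z')(C) = Add(6, Mul(-1, Mul(C, C))) = Add(6, Mul(-1, Pow(C, 2))))
q = 705 (q = Mul(15, 47) = 705)
Function('p')(L, O) = -731 (Function('p')(L, O) = Add(-26, Mul(-1, 705)) = Add(-26, -705) = -731)
K = -3844 (K = Mul(-1, Pow(62, 2)) = Mul(-1, 3844) = -3844)
Add(K, Mul(-1, Function('p')(52, Function('Z')(0)))) = Add(-3844, Mul(-1, -731)) = Add(-3844, 731) = -3113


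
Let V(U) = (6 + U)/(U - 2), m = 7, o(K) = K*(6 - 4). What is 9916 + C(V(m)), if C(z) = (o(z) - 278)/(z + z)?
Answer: 128226/13 ≈ 9863.5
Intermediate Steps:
o(K) = 2*K (o(K) = K*2 = 2*K)
V(U) = (6 + U)/(-2 + U)
C(z) = (-278 + 2*z)/(2*z) (C(z) = (2*z - 278)/(z + z) = (-278 + 2*z)/((2*z)) = (-278 + 2*z)*(1/(2*z)) = (-278 + 2*z)/(2*z))
9916 + C(V(m)) = 9916 + (-139 + (6 + 7)/(-2 + 7))/(((6 + 7)/(-2 + 7))) = 9916 + (-139 + 13/5)/((13/5)) = 9916 + (-139 + (⅕)*13)/(((⅕)*13)) = 9916 + (-139 + 13/5)/(13/5) = 9916 + (5/13)*(-682/5) = 9916 - 682/13 = 128226/13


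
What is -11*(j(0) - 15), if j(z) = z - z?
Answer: 165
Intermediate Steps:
j(z) = 0
-11*(j(0) - 15) = -11*(0 - 15) = -11*(-15) = 165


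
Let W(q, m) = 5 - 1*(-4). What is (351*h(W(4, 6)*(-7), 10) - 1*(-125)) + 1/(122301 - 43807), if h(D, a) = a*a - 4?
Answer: 2654745575/78494 ≈ 33821.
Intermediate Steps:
W(q, m) = 9 (W(q, m) = 5 + 4 = 9)
h(D, a) = -4 + a**2 (h(D, a) = a**2 - 4 = -4 + a**2)
(351*h(W(4, 6)*(-7), 10) - 1*(-125)) + 1/(122301 - 43807) = (351*(-4 + 10**2) - 1*(-125)) + 1/(122301 - 43807) = (351*(-4 + 100) + 125) + 1/78494 = (351*96 + 125) + 1/78494 = (33696 + 125) + 1/78494 = 33821 + 1/78494 = 2654745575/78494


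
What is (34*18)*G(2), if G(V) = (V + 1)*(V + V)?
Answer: 7344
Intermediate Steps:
G(V) = 2*V*(1 + V) (G(V) = (1 + V)*(2*V) = 2*V*(1 + V))
(34*18)*G(2) = (34*18)*(2*2*(1 + 2)) = 612*(2*2*3) = 612*12 = 7344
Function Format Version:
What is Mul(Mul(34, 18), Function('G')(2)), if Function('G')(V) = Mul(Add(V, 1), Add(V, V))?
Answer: 7344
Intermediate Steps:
Function('G')(V) = Mul(2, V, Add(1, V)) (Function('G')(V) = Mul(Add(1, V), Mul(2, V)) = Mul(2, V, Add(1, V)))
Mul(Mul(34, 18), Function('G')(2)) = Mul(Mul(34, 18), Mul(2, 2, Add(1, 2))) = Mul(612, Mul(2, 2, 3)) = Mul(612, 12) = 7344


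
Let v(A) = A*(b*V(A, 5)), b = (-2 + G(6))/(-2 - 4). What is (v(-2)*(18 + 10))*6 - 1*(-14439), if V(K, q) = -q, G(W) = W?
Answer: 13319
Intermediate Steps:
b = -⅔ (b = (-2 + 6)/(-2 - 4) = 4/(-6) = 4*(-⅙) = -⅔ ≈ -0.66667)
v(A) = 10*A/3 (v(A) = A*(-(-2)*5/3) = A*(-⅔*(-5)) = A*(10/3) = 10*A/3)
(v(-2)*(18 + 10))*6 - 1*(-14439) = (((10/3)*(-2))*(18 + 10))*6 - 1*(-14439) = -20/3*28*6 + 14439 = -560/3*6 + 14439 = -1120 + 14439 = 13319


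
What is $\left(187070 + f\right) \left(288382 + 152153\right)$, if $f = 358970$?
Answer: $240549731400$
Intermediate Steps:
$\left(187070 + f\right) \left(288382 + 152153\right) = \left(187070 + 358970\right) \left(288382 + 152153\right) = 546040 \cdot 440535 = 240549731400$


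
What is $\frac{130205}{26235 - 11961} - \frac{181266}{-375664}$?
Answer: $\frac{12875180501}{1340556984} \approx 9.6044$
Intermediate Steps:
$\frac{130205}{26235 - 11961} - \frac{181266}{-375664} = \frac{130205}{26235 - 11961} - - \frac{90633}{187832} = \frac{130205}{14274} + \frac{90633}{187832} = \frac{12875180501}{1340556984}$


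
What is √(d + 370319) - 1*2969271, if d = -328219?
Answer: -2969271 + 10*√421 ≈ -2.9691e+6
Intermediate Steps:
√(d + 370319) - 1*2969271 = √(-328219 + 370319) - 1*2969271 = √42100 - 2969271 = 10*√421 - 2969271 = -2969271 + 10*√421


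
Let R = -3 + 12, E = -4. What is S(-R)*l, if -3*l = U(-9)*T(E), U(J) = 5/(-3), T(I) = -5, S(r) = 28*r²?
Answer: -6300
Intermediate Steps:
R = 9
U(J) = -5/3 (U(J) = 5*(-⅓) = -5/3)
l = -25/9 (l = -(-5)*(-5)/9 = -⅓*25/3 = -25/9 ≈ -2.7778)
S(-R)*l = (28*(-1*9)²)*(-25/9) = (28*(-9)²)*(-25/9) = (28*81)*(-25/9) = 2268*(-25/9) = -6300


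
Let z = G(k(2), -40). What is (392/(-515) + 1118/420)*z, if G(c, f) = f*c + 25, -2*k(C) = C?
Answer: 534469/4326 ≈ 123.55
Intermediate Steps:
k(C) = -C/2
G(c, f) = 25 + c*f (G(c, f) = c*f + 25 = 25 + c*f)
z = 65 (z = 25 - ½*2*(-40) = 25 - 1*(-40) = 25 + 40 = 65)
(392/(-515) + 1118/420)*z = (392/(-515) + 1118/420)*65 = (392*(-1/515) + 1118*(1/420))*65 = (-392/515 + 559/210)*65 = (41113/21630)*65 = 534469/4326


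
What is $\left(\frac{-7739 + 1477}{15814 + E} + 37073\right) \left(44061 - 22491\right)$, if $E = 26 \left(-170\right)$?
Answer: $\frac{1518540582500}{1899} \approx 7.9965 \cdot 10^{8}$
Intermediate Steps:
$E = -4420$
$\left(\frac{-7739 + 1477}{15814 + E} + 37073\right) \left(44061 - 22491\right) = \left(\frac{-7739 + 1477}{15814 - 4420} + 37073\right) \left(44061 - 22491\right) = \left(- \frac{6262}{11394} + 37073\right) 21570 = \left(\left(-6262\right) \frac{1}{11394} + 37073\right) 21570 = \left(- \frac{3131}{5697} + 37073\right) 21570 = \frac{211201750}{5697} \cdot 21570 = \frac{1518540582500}{1899}$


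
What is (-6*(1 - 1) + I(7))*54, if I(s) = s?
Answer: 378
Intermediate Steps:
(-6*(1 - 1) + I(7))*54 = (-6*(1 - 1) + 7)*54 = (-6*0 + 7)*54 = (0 + 7)*54 = 7*54 = 378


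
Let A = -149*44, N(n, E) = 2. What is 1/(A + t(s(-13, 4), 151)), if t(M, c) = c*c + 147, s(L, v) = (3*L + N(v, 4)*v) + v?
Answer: 1/16392 ≈ 6.1005e-5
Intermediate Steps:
A = -6556
s(L, v) = 3*L + 3*v (s(L, v) = (3*L + 2*v) + v = (2*v + 3*L) + v = 3*L + 3*v)
t(M, c) = 147 + c**2 (t(M, c) = c**2 + 147 = 147 + c**2)
1/(A + t(s(-13, 4), 151)) = 1/(-6556 + (147 + 151**2)) = 1/(-6556 + (147 + 22801)) = 1/(-6556 + 22948) = 1/16392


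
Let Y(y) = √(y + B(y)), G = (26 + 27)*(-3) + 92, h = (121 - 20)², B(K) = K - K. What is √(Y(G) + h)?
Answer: √(10201 + I*√67) ≈ 101.0 + 0.0405*I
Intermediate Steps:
B(K) = 0
h = 10201 (h = 101² = 10201)
G = -67 (G = 53*(-3) + 92 = -159 + 92 = -67)
Y(y) = √y (Y(y) = √(y + 0) = √y)
√(Y(G) + h) = √(√(-67) + 10201) = √(I*√67 + 10201) = √(10201 + I*√67)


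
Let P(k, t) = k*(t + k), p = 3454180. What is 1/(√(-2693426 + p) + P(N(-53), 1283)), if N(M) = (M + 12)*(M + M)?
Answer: 12231817/299234693862601 - √760754/598469387725202 ≈ 4.0876e-8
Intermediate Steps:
N(M) = 2*M*(12 + M) (N(M) = (12 + M)*(2*M) = 2*M*(12 + M))
P(k, t) = k*(k + t)
1/(√(-2693426 + p) + P(N(-53), 1283)) = 1/(√(-2693426 + 3454180) + (2*(-53)*(12 - 53))*(2*(-53)*(12 - 53) + 1283)) = 1/(√760754 + (2*(-53)*(-41))*(2*(-53)*(-41) + 1283)) = 1/(√760754 + 4346*(4346 + 1283)) = 1/(√760754 + 4346*5629) = 1/(√760754 + 24463634) = 1/(24463634 + √760754)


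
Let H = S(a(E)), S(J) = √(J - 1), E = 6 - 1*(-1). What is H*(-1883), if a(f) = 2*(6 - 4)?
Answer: -1883*√3 ≈ -3261.5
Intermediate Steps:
E = 7 (E = 6 + 1 = 7)
a(f) = 4 (a(f) = 2*2 = 4)
S(J) = √(-1 + J)
H = √3 (H = √(-1 + 4) = √3 ≈ 1.7320)
H*(-1883) = √3*(-1883) = -1883*√3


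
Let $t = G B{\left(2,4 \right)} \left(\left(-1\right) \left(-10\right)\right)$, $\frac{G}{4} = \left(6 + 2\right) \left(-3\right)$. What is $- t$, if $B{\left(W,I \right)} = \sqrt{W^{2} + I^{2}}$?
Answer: $1920 \sqrt{5} \approx 4293.3$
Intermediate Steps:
$B{\left(W,I \right)} = \sqrt{I^{2} + W^{2}}$
$G = -96$ ($G = 4 \left(6 + 2\right) \left(-3\right) = 4 \cdot 8 \left(-3\right) = 4 \left(-24\right) = -96$)
$t = - 1920 \sqrt{5}$ ($t = - 96 \sqrt{4^{2} + 2^{2}} \left(\left(-1\right) \left(-10\right)\right) = - 96 \sqrt{16 + 4} \cdot 10 = - 96 \sqrt{20} \cdot 10 = - 96 \cdot 2 \sqrt{5} \cdot 10 = - 192 \sqrt{5} \cdot 10 = - 1920 \sqrt{5} \approx -4293.3$)
$- t = - \left(-1920\right) \sqrt{5} = 1920 \sqrt{5}$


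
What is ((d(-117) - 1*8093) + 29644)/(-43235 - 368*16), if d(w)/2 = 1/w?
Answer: -2521465/5747391 ≈ -0.43871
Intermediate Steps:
d(w) = 2/w
((d(-117) - 1*8093) + 29644)/(-43235 - 368*16) = ((2/(-117) - 1*8093) + 29644)/(-43235 - 368*16) = ((2*(-1/117) - 8093) + 29644)/(-43235 - 5888) = ((-2/117 - 8093) + 29644)/(-49123) = (-946883/117 + 29644)*(-1/49123) = (2521465/117)*(-1/49123) = -2521465/5747391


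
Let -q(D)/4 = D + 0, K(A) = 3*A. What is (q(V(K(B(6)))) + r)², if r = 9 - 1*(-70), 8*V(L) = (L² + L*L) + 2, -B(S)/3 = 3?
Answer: 423801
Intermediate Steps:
B(S) = -9 (B(S) = -3*3 = -9)
V(L) = ¼ + L²/4 (V(L) = ((L² + L*L) + 2)/8 = ((L² + L²) + 2)/8 = (2*L² + 2)/8 = (2 + 2*L²)/8 = ¼ + L²/4)
r = 79 (r = 9 + 70 = 79)
q(D) = -4*D (q(D) = -4*(D + 0) = -4*D)
(q(V(K(B(6)))) + r)² = (-4*(¼ + (3*(-9))²/4) + 79)² = (-4*(¼ + (¼)*(-27)²) + 79)² = (-4*(¼ + (¼)*729) + 79)² = (-4*(¼ + 729/4) + 79)² = (-4*365/2 + 79)² = (-730 + 79)² = (-651)² = 423801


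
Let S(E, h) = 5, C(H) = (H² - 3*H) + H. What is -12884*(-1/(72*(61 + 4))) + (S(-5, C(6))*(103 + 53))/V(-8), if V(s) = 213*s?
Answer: 95333/41535 ≈ 2.2952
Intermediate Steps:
C(H) = H² - 2*H
-12884*(-1/(72*(61 + 4))) + (S(-5, C(6))*(103 + 53))/V(-8) = -12884*(-1/(72*(61 + 4))) + (5*(103 + 53))/((213*(-8))) = -12884/((-72*65)) + (5*156)/(-1704) = -12884/(-4680) + 780*(-1/1704) = -12884*(-1/4680) - 65/142 = 3221/1170 - 65/142 = 95333/41535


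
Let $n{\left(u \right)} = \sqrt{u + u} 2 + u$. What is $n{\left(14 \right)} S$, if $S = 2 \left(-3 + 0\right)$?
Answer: $-84 - 24 \sqrt{7} \approx -147.5$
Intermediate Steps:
$S = -6$ ($S = 2 \left(-3\right) = -6$)
$n{\left(u \right)} = u + 2 \sqrt{2} \sqrt{u}$ ($n{\left(u \right)} = \sqrt{2 u} 2 + u = \sqrt{2} \sqrt{u} 2 + u = 2 \sqrt{2} \sqrt{u} + u = u + 2 \sqrt{2} \sqrt{u}$)
$n{\left(14 \right)} S = \left(14 + 2 \sqrt{2} \sqrt{14}\right) \left(-6\right) = \left(14 + 4 \sqrt{7}\right) \left(-6\right) = -84 - 24 \sqrt{7}$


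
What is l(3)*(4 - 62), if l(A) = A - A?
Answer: 0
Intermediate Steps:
l(A) = 0
l(3)*(4 - 62) = 0*(4 - 62) = 0*(-58) = 0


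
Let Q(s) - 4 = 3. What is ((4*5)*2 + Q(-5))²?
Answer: 2209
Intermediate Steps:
Q(s) = 7 (Q(s) = 4 + 3 = 7)
((4*5)*2 + Q(-5))² = ((4*5)*2 + 7)² = (20*2 + 7)² = (40 + 7)² = 47² = 2209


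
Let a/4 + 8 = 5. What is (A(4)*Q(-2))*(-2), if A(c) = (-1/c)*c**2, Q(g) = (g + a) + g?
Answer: -128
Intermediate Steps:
a = -12 (a = -32 + 4*5 = -32 + 20 = -12)
Q(g) = -12 + 2*g (Q(g) = (g - 12) + g = (-12 + g) + g = -12 + 2*g)
A(c) = -c
(A(4)*Q(-2))*(-2) = ((-1*4)*(-12 + 2*(-2)))*(-2) = -4*(-12 - 4)*(-2) = -4*(-16)*(-2) = 64*(-2) = -128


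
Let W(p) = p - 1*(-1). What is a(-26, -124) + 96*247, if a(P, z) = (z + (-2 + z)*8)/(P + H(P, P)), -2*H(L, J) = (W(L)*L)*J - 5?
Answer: 399616072/16853 ≈ 23712.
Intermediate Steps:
W(p) = 1 + p (W(p) = p + 1 = 1 + p)
H(L, J) = 5/2 - J*L*(1 + L)/2 (H(L, J) = -(((1 + L)*L)*J - 5)/2 = -((L*(1 + L))*J - 5)/2 = -(J*L*(1 + L) - 5)/2 = -(-5 + J*L*(1 + L))/2 = 5/2 - J*L*(1 + L)/2)
a(P, z) = (-16 + 9*z)/(5/2 + P - P²*(1 + P)/2) (a(P, z) = (z + (-2 + z)*8)/(P + (5/2 - P*P*(1 + P)/2)) = (z + (-16 + 8*z))/(P + (5/2 - P²*(1 + P)/2)) = (-16 + 9*z)/(5/2 + P - P²*(1 + P)/2))
a(-26, -124) + 96*247 = 2*(-16 + 9*(-124))/(5 + 2*(-26) - 1*(-26)²*(1 - 26)) + 96*247 = 2*(-16 - 1116)/(5 - 52 - 1*676*(-25)) + 23712 = 2*(-1132)/(5 - 52 + 16900) + 23712 = 2*(-1132)/16853 + 23712 = 2*(1/16853)*(-1132) + 23712 = -2264/16853 + 23712 = 399616072/16853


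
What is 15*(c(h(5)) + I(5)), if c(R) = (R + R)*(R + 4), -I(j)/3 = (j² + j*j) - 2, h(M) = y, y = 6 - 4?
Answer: -1800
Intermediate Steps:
y = 2
h(M) = 2
I(j) = 6 - 6*j² (I(j) = -3*((j² + j*j) - 2) = -3*((j² + j²) - 2) = -3*(2*j² - 2) = -3*(-2 + 2*j²) = 6 - 6*j²)
c(R) = 2*R*(4 + R) (c(R) = (2*R)*(4 + R) = 2*R*(4 + R))
15*(c(h(5)) + I(5)) = 15*(2*2*(4 + 2) + (6 - 6*5²)) = 15*(2*2*6 + (6 - 6*25)) = 15*(24 + (6 - 150)) = 15*(24 - 144) = 15*(-120) = -1800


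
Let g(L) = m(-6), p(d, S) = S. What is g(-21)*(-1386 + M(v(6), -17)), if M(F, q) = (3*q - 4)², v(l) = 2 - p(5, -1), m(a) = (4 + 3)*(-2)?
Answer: -22946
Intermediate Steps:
m(a) = -14 (m(a) = 7*(-2) = -14)
g(L) = -14
v(l) = 3 (v(l) = 2 - 1*(-1) = 2 + 1 = 3)
M(F, q) = (-4 + 3*q)²
g(-21)*(-1386 + M(v(6), -17)) = -14*(-1386 + (-4 + 3*(-17))²) = -14*(-1386 + (-4 - 51)²) = -14*(-1386 + (-55)²) = -14*(-1386 + 3025) = -14*1639 = -22946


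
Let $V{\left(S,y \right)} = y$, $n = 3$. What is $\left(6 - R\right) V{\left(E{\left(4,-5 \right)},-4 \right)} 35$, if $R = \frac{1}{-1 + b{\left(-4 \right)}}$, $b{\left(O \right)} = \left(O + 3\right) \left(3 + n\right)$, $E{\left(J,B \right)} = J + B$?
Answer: $-860$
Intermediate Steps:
$E{\left(J,B \right)} = B + J$
$b{\left(O \right)} = 18 + 6 O$ ($b{\left(O \right)} = \left(O + 3\right) \left(3 + 3\right) = \left(3 + O\right) 6 = 18 + 6 O$)
$R = - \frac{1}{7}$ ($R = \frac{1}{-1 + \left(18 + 6 \left(-4\right)\right)} = \frac{1}{-1 + \left(18 - 24\right)} = \frac{1}{-1 - 6} = \frac{1}{-7} = - \frac{1}{7} \approx -0.14286$)
$\left(6 - R\right) V{\left(E{\left(4,-5 \right)},-4 \right)} 35 = \left(6 - - \frac{1}{7}\right) \left(-4\right) 35 = \left(6 + \frac{1}{7}\right) \left(-4\right) 35 = \frac{43}{7} \left(-4\right) 35 = \left(- \frac{172}{7}\right) 35 = -860$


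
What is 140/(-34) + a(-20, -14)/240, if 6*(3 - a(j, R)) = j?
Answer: -50077/12240 ≈ -4.0913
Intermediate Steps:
a(j, R) = 3 - j/6
140/(-34) + a(-20, -14)/240 = 140/(-34) + (3 - ⅙*(-20))/240 = 140*(-1/34) + (3 + 10/3)*(1/240) = -70/17 + (19/3)*(1/240) = -70/17 + 19/720 = -50077/12240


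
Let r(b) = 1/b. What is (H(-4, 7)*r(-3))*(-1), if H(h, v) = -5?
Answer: -5/3 ≈ -1.6667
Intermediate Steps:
(H(-4, 7)*r(-3))*(-1) = -5/(-3)*(-1) = -5*(-⅓)*(-1) = (5/3)*(-1) = -5/3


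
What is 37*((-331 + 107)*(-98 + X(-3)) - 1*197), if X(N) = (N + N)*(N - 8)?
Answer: 257927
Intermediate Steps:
X(N) = 2*N*(-8 + N) (X(N) = (2*N)*(-8 + N) = 2*N*(-8 + N))
37*((-331 + 107)*(-98 + X(-3)) - 1*197) = 37*((-331 + 107)*(-98 + 2*(-3)*(-8 - 3)) - 1*197) = 37*(-224*(-98 + 2*(-3)*(-11)) - 197) = 37*(-224*(-98 + 66) - 197) = 37*(-224*(-32) - 197) = 37*(7168 - 197) = 37*6971 = 257927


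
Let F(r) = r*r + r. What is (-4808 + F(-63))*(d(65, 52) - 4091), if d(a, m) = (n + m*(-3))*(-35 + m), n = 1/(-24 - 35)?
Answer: 358864308/59 ≈ 6.0824e+6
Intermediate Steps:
F(r) = r + r² (F(r) = r² + r = r + r²)
n = -1/59 (n = 1/(-59) = -1/59 ≈ -0.016949)
d(a, m) = (-35 + m)*(-1/59 - 3*m) (d(a, m) = (-1/59 + m*(-3))*(-35 + m) = (-1/59 - 3*m)*(-35 + m) = (-35 + m)*(-1/59 - 3*m))
(-4808 + F(-63))*(d(65, 52) - 4091) = (-4808 - 63*(1 - 63))*((35/59 - 3*52² + (6194/59)*52) - 4091) = (-4808 - 63*(-62))*((35/59 - 3*2704 + 322088/59) - 4091) = (-4808 + 3906)*((35/59 - 8112 + 322088/59) - 4091) = -902*(-156485/59 - 4091) = -902*(-397854/59) = 358864308/59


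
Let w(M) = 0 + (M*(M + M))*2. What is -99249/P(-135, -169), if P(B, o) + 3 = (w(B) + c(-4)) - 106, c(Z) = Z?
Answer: -99249/72787 ≈ -1.3636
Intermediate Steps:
w(M) = 4*M**2 (w(M) = 0 + (M*(2*M))*2 = 0 + (2*M**2)*2 = 0 + 4*M**2 = 4*M**2)
P(B, o) = -113 + 4*B**2 (P(B, o) = -3 + ((4*B**2 - 4) - 106) = -3 + ((-4 + 4*B**2) - 106) = -3 + (-110 + 4*B**2) = -113 + 4*B**2)
-99249/P(-135, -169) = -99249/(-113 + 4*(-135)**2) = -99249/(-113 + 4*18225) = -99249/(-113 + 72900) = -99249/72787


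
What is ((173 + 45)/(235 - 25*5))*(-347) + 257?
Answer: -23688/55 ≈ -430.69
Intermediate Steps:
((173 + 45)/(235 - 25*5))*(-347) + 257 = (218/(235 - 125))*(-347) + 257 = (218/110)*(-347) + 257 = (218*(1/110))*(-347) + 257 = (109/55)*(-347) + 257 = -37823/55 + 257 = -23688/55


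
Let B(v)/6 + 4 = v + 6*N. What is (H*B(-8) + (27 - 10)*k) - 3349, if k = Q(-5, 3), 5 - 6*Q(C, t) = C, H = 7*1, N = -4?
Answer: -14498/3 ≈ -4832.7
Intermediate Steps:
H = 7
B(v) = -168 + 6*v (B(v) = -24 + 6*(v + 6*(-4)) = -24 + 6*(v - 24) = -24 + 6*(-24 + v) = -24 + (-144 + 6*v) = -168 + 6*v)
Q(C, t) = ⅚ - C/6
k = 5/3 (k = ⅚ - ⅙*(-5) = ⅚ + ⅚ = 5/3 ≈ 1.6667)
(H*B(-8) + (27 - 10)*k) - 3349 = (7*(-168 + 6*(-8)) + (27 - 10)*(5/3)) - 3349 = (7*(-168 - 48) + 17*(5/3)) - 3349 = (7*(-216) + 85/3) - 3349 = (-1512 + 85/3) - 3349 = -4451/3 - 3349 = -14498/3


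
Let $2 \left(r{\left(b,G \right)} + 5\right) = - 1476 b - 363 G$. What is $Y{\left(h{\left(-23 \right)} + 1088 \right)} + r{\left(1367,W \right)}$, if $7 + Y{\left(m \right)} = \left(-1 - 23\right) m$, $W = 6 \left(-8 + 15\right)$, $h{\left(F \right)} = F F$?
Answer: $-1055289$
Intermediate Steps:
$h{\left(F \right)} = F^{2}$
$W = 42$ ($W = 6 \cdot 7 = 42$)
$r{\left(b,G \right)} = -5 - 738 b - \frac{363 G}{2}$ ($r{\left(b,G \right)} = -5 + \frac{- 1476 b - 363 G}{2} = -5 - \left(738 b + \frac{363 G}{2}\right) = -5 - 738 b - \frac{363 G}{2}$)
$Y{\left(m \right)} = -7 - 24 m$ ($Y{\left(m \right)} = -7 + \left(-1 - 23\right) m = -7 - 24 m$)
$Y{\left(h{\left(-23 \right)} + 1088 \right)} + r{\left(1367,W \right)} = \left(-7 - 24 \left(\left(-23\right)^{2} + 1088\right)\right) - 1016474 = \left(-7 - 24 \left(529 + 1088\right)\right) - 1016474 = \left(-7 - 38808\right) - 1016474 = -38815 - 1016474 = -1055289$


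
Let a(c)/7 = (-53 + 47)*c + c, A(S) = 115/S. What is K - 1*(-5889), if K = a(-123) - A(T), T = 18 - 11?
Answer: 71243/7 ≈ 10178.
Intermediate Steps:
T = 7
a(c) = -35*c (a(c) = 7*((-53 + 47)*c + c) = 7*(-6*c + c) = 7*(-5*c) = -35*c)
K = 30020/7 (K = -35*(-123) - 115/7 = 4305 - 115/7 = 30020/7 ≈ 4288.6)
K - 1*(-5889) = 30020/7 - 1*(-5889) = 30020/7 + 5889 = 71243/7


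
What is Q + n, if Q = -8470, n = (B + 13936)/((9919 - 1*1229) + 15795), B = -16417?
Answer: -207390431/24485 ≈ -8470.1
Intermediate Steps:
n = -2481/24485 (n = (-16417 + 13936)/((9919 - 1*1229) + 15795) = -2481/((9919 - 1229) + 15795) = -2481/(8690 + 15795) = -2481/24485 ≈ -0.10133)
Q + n = -8470 - 2481/24485 = -207390431/24485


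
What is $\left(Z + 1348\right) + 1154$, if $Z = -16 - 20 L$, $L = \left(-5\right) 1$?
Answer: $2586$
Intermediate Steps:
$L = -5$
$Z = 84$ ($Z = -16 - -100 = -16 + 100 = 84$)
$\left(Z + 1348\right) + 1154 = \left(84 + 1348\right) + 1154 = 1432 + 1154 = 2586$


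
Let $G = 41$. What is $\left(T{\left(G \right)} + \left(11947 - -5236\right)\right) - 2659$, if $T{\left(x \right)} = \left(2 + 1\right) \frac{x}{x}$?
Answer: $14527$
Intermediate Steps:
$T{\left(x \right)} = 3$ ($T{\left(x \right)} = 3 \cdot 1 = 3$)
$\left(T{\left(G \right)} + \left(11947 - -5236\right)\right) - 2659 = \left(3 + \left(11947 - -5236\right)\right) - 2659 = \left(3 + \left(11947 + 5236\right)\right) - 2659 = \left(3 + 17183\right) - 2659 = 17186 - 2659 = 14527$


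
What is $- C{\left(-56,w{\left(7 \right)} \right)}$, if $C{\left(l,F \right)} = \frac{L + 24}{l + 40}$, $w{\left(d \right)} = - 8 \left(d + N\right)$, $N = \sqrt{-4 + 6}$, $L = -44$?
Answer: $- \frac{5}{4} \approx -1.25$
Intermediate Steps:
$N = \sqrt{2} \approx 1.4142$
$w{\left(d \right)} = - 8 d - 8 \sqrt{2}$ ($w{\left(d \right)} = - 8 \left(d + \sqrt{2}\right) = - 8 d - 8 \sqrt{2}$)
$C{\left(l,F \right)} = - \frac{20}{40 + l}$ ($C{\left(l,F \right)} = \frac{-44 + 24}{l + 40} = - \frac{20}{40 + l}$)
$- C{\left(-56,w{\left(7 \right)} \right)} = - \frac{-20}{40 - 56} = - \frac{-20}{-16} = - \frac{\left(-20\right) \left(-1\right)}{16} = \left(-1\right) \frac{5}{4} = - \frac{5}{4}$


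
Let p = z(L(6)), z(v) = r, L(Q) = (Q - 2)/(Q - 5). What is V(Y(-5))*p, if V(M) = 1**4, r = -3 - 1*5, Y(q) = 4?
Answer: -8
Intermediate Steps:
r = -8 (r = -3 - 5 = -8)
V(M) = 1
L(Q) = (-2 + Q)/(-5 + Q)
z(v) = -8
p = -8
V(Y(-5))*p = 1*(-8) = -8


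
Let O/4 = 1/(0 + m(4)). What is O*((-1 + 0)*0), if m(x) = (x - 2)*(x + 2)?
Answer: 0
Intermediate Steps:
m(x) = (-2 + x)*(2 + x)
O = 1/3 (O = 4/(0 + (-4 + 4**2)) = 4/(0 + (-4 + 16)) = 4/(0 + 12) = 4/12 = 4*(1/12) = 1/3 ≈ 0.33333)
O*((-1 + 0)*0) = ((-1 + 0)*0)/3 = (-1*0)/3 = (1/3)*0 = 0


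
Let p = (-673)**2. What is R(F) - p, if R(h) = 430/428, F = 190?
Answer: -96926591/214 ≈ -4.5293e+5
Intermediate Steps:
R(h) = 215/214 (R(h) = 430*(1/428) = 215/214)
p = 452929
R(F) - p = 215/214 - 1*452929 = 215/214 - 452929 = -96926591/214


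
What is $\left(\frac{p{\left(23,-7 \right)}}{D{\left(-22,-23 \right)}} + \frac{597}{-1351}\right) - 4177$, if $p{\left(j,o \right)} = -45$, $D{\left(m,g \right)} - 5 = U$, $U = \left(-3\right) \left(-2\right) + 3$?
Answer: $- \frac{11296133}{2702} \approx -4180.7$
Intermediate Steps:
$U = 9$ ($U = 6 + 3 = 9$)
$D{\left(m,g \right)} = 14$ ($D{\left(m,g \right)} = 5 + 9 = 14$)
$\left(\frac{p{\left(23,-7 \right)}}{D{\left(-22,-23 \right)}} + \frac{597}{-1351}\right) - 4177 = \left(- \frac{45}{14} + \frac{597}{-1351}\right) - 4177 = \left(\left(-45\right) \frac{1}{14} + 597 \left(- \frac{1}{1351}\right)\right) - 4177 = \left(- \frac{45}{14} - \frac{597}{1351}\right) - 4177 = - \frac{9879}{2702} - 4177 = - \frac{11296133}{2702}$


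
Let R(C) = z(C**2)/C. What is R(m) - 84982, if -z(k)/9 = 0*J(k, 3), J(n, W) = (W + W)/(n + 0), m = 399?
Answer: -84982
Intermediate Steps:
J(n, W) = 2*W/n (J(n, W) = (2*W)/n = 2*W/n)
z(k) = 0 (z(k) = -0*2*3/k = -0*6/k = -9*0 = 0)
R(C) = 0 (R(C) = 0/C = 0)
R(m) - 84982 = 0 - 84982 = -84982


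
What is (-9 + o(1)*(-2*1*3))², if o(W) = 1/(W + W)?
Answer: 144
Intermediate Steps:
o(W) = 1/(2*W)
(-9 + o(1)*(-2*1*3))² = (-9 + ((½)/1)*(-2*1*3))² = (-9 + ((½)*1)*(-2*3))² = (-9 + (½)*(-6))² = (-9 - 3)² = (-12)² = 144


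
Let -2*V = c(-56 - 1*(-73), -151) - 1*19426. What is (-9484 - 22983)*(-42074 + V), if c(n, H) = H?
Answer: 2096426657/2 ≈ 1.0482e+9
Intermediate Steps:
V = 19577/2 (V = -(-151 - 1*19426)/2 = -(-151 - 19426)/2 = -½*(-19577) = 19577/2 ≈ 9788.5)
(-9484 - 22983)*(-42074 + V) = (-9484 - 22983)*(-42074 + 19577/2) = -32467*(-64571/2) = 2096426657/2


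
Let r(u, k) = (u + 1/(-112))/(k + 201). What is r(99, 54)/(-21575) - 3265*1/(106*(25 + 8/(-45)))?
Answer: -45266926536487/36478590582000 ≈ -1.2409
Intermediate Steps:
r(u, k) = (-1/112 + u)/(201 + k) (r(u, k) = (u - 1/112)/(201 + k) = (-1/112 + u)/(201 + k))
r(99, 54)/(-21575) - 3265*1/(106*(25 + 8/(-45))) = ((-1/112 + 99)/(201 + 54))/(-21575) - 3265*1/(106*(25 + 8/(-45))) = ((11087/112)/255)*(-1/21575) - 3265*1/(106*(25 + 8*(-1/45))) = ((1/255)*(11087/112))*(-1/21575) - 3265*1/(106*(25 - 8/45)) = (11087/28560)*(-1/21575) - 3265/(106*(1117/45)) = -11087/616182000 - 3265/118402/45 = -11087/616182000 - 3265*45/118402 = -11087/616182000 - 146925/118402 = -45266926536487/36478590582000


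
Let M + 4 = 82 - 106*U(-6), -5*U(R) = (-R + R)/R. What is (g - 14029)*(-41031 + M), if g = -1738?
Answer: 645705951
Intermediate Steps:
U(R) = 0 (U(R) = -(-R + R)/(5*R) = -0/R = -⅕*0 = 0)
M = 78 (M = -4 + (82 - 106*0) = -4 + (82 + 0) = -4 + 82 = 78)
(g - 14029)*(-41031 + M) = (-1738 - 14029)*(-41031 + 78) = -15767*(-40953) = 645705951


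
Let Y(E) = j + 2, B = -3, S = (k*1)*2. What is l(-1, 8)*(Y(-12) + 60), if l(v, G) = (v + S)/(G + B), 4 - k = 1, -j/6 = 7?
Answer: 20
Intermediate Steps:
j = -42 (j = -6*7 = -42)
k = 3 (k = 4 - 1*1 = 4 - 1 = 3)
S = 6 (S = (3*1)*2 = 3*2 = 6)
l(v, G) = (6 + v)/(-3 + G) (l(v, G) = (v + 6)/(G - 3) = (6 + v)/(-3 + G))
Y(E) = -40 (Y(E) = -42 + 2 = -40)
l(-1, 8)*(Y(-12) + 60) = ((6 - 1)/(-3 + 8))*(-40 + 60) = (5/5)*20 = ((⅕)*5)*20 = 1*20 = 20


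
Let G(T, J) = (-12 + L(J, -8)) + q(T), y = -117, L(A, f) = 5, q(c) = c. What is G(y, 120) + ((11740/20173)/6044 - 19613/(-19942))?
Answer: -74776766902815/607860138626 ≈ -123.02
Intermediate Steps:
G(T, J) = -7 + T (G(T, J) = (-12 + 5) + T = -7 + T)
G(y, 120) + ((11740/20173)/6044 - 19613/(-19942)) = (-7 - 117) + ((11740/20173)/6044 - 19613/(-19942)) = -124 + ((11740*(1/20173))*(1/6044) - 19613*(-1/19942)) = -124 + ((11740/20173)*(1/6044) + 19613/19942) = -124 + (2935/30481403 + 19613/19942) = -124 + 597890286809/607860138626 = -74776766902815/607860138626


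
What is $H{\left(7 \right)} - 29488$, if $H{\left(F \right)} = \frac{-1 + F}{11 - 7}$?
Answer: $- \frac{58973}{2} \approx -29487.0$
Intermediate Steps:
$H{\left(F \right)} = - \frac{1}{4} + \frac{F}{4}$ ($H{\left(F \right)} = \frac{-1 + F}{4} = \left(-1 + F\right) \frac{1}{4} = - \frac{1}{4} + \frac{F}{4}$)
$H{\left(7 \right)} - 29488 = \left(- \frac{1}{4} + \frac{1}{4} \cdot 7\right) - 29488 = \left(- \frac{1}{4} + \frac{7}{4}\right) - 29488 = \frac{3}{2} - 29488 = - \frac{58973}{2}$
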